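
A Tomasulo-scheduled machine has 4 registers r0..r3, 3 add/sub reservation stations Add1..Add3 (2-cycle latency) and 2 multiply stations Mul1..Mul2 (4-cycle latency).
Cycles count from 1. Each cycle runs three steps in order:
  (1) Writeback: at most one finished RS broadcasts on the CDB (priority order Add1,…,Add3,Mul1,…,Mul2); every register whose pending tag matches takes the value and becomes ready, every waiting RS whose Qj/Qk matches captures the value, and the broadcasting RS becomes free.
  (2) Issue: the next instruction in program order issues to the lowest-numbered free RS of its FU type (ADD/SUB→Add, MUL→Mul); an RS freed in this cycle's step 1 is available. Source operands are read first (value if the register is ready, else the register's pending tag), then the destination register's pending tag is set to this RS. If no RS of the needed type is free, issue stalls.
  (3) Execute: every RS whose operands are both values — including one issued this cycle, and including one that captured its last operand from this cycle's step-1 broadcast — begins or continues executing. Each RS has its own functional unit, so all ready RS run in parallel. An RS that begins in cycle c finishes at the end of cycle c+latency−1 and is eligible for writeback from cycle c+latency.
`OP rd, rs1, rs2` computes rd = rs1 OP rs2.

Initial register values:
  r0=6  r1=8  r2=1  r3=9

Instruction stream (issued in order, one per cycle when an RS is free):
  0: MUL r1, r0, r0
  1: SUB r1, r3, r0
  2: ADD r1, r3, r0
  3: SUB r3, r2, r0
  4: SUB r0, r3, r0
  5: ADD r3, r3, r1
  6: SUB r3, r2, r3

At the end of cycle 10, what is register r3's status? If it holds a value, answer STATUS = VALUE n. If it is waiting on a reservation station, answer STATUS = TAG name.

c1: issue MUL r1<-Mul1 | r0:6,r1:Mul1,r2:1,r3:9
c2: issue SUB r1<-Add1 | r0:6,r1:Add1,r2:1,r3:9
c3: issue ADD r1<-Add2 | r0:6,r1:Add2,r2:1,r3:9
c4: CDB Add1=3; issue SUB r3<-Add1 | r0:6,r1:Add2,r2:1,r3:Add1
c5: CDB Add2=15; issue SUB r0<-Add2 | r0:Add2,r1:15,r2:1,r3:Add1
c6: CDB Add1=-5; issue ADD r3<-Add1 | r0:Add2,r1:15,r2:1,r3:Add1
c7: CDB Mul1=36; issue SUB r3<-Add3 | r0:Add2,r1:15,r2:1,r3:Add3
c8: CDB Add1=10 | r0:Add2,r1:15,r2:1,r3:Add3
c9: CDB Add2=-11 | r0:-11,r1:15,r2:1,r3:Add3
c10: CDB Add3=-9 | r0:-11,r1:15,r2:1,r3:-9

STATUS = VALUE -9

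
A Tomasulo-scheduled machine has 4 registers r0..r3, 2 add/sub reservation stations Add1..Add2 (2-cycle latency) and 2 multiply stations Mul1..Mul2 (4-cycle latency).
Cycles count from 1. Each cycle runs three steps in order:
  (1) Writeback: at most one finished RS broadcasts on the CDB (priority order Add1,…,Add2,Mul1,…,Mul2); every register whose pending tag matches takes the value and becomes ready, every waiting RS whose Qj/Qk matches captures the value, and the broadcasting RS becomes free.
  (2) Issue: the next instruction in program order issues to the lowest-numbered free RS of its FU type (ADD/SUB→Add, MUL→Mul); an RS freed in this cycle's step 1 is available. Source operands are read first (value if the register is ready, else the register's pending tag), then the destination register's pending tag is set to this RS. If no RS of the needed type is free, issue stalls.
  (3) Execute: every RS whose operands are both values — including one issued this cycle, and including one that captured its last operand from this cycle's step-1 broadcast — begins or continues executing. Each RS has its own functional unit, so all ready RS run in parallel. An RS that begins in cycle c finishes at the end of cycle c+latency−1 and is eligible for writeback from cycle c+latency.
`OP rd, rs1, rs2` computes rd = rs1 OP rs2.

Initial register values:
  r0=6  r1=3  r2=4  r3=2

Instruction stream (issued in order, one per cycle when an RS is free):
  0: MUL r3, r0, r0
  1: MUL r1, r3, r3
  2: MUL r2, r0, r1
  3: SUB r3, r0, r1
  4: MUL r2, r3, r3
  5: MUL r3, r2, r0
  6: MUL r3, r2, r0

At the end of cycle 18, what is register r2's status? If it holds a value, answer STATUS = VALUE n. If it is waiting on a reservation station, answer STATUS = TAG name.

STATUS = VALUE 1664100

cycle 1: issue MUL r3<-Mul1 // r0:6,r1:3,r2:4,r3:Mul1
cycle 2: issue MUL r1<-Mul2 // r0:6,r1:Mul2,r2:4,r3:Mul1
cycle 3: stall // r0:6,r1:Mul2,r2:4,r3:Mul1
cycle 4: stall // r0:6,r1:Mul2,r2:4,r3:Mul1
cycle 5: CDB Mul1=36; issue MUL r2<-Mul1 // r0:6,r1:Mul2,r2:Mul1,r3:36
cycle 6: issue SUB r3<-Add1 // r0:6,r1:Mul2,r2:Mul1,r3:Add1
cycle 7: stall // r0:6,r1:Mul2,r2:Mul1,r3:Add1
cycle 8: stall // r0:6,r1:Mul2,r2:Mul1,r3:Add1
cycle 9: CDB Mul2=1296; issue MUL r2<-Mul2 // r0:6,r1:1296,r2:Mul2,r3:Add1
cycle 10: stall // r0:6,r1:1296,r2:Mul2,r3:Add1
cycle 11: CDB Add1=-1290; stall // r0:6,r1:1296,r2:Mul2,r3:-1290
cycle 12: stall // r0:6,r1:1296,r2:Mul2,r3:-1290
cycle 13: CDB Mul1=7776; issue MUL r3<-Mul1 // r0:6,r1:1296,r2:Mul2,r3:Mul1
cycle 14: stall // r0:6,r1:1296,r2:Mul2,r3:Mul1
cycle 15: CDB Mul2=1664100; issue MUL r3<-Mul2 // r0:6,r1:1296,r2:1664100,r3:Mul2
cycle 16: - // r0:6,r1:1296,r2:1664100,r3:Mul2
cycle 17: - // r0:6,r1:1296,r2:1664100,r3:Mul2
cycle 18: - // r0:6,r1:1296,r2:1664100,r3:Mul2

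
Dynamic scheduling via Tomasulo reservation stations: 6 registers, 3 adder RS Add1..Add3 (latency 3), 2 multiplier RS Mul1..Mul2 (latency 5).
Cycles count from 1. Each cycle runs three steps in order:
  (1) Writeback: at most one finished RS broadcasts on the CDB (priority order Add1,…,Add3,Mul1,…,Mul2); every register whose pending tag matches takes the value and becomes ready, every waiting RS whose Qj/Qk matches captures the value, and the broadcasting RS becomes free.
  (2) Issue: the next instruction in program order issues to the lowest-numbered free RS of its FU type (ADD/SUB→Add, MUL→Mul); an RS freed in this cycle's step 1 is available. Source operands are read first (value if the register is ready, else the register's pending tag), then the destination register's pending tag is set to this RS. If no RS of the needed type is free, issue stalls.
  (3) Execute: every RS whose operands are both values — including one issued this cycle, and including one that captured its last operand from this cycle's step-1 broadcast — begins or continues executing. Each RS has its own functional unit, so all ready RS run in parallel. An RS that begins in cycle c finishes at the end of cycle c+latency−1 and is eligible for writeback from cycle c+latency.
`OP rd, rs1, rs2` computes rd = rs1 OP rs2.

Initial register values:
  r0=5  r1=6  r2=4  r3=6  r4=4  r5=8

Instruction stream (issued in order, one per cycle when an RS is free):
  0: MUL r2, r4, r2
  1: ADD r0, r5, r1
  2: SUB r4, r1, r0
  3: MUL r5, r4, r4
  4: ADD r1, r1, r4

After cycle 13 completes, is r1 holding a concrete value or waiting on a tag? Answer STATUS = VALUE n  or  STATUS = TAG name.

  c1: issue MUL r2<-Mul1  regs: r0:5,r1:6,r2:Mul1,r3:6,r4:4,r5:8
  c2: issue ADD r0<-Add1  regs: r0:Add1,r1:6,r2:Mul1,r3:6,r4:4,r5:8
  c3: issue SUB r4<-Add2  regs: r0:Add1,r1:6,r2:Mul1,r3:6,r4:Add2,r5:8
  c4: issue MUL r5<-Mul2  regs: r0:Add1,r1:6,r2:Mul1,r3:6,r4:Add2,r5:Mul2
  c5: CDB Add1=14; issue ADD r1<-Add1  regs: r0:14,r1:Add1,r2:Mul1,r3:6,r4:Add2,r5:Mul2
  c6: CDB Mul1=16  regs: r0:14,r1:Add1,r2:16,r3:6,r4:Add2,r5:Mul2
  c7: -  regs: r0:14,r1:Add1,r2:16,r3:6,r4:Add2,r5:Mul2
  c8: CDB Add2=-8  regs: r0:14,r1:Add1,r2:16,r3:6,r4:-8,r5:Mul2
  c9: -  regs: r0:14,r1:Add1,r2:16,r3:6,r4:-8,r5:Mul2
  c10: -  regs: r0:14,r1:Add1,r2:16,r3:6,r4:-8,r5:Mul2
  c11: CDB Add1=-2  regs: r0:14,r1:-2,r2:16,r3:6,r4:-8,r5:Mul2
  c12: -  regs: r0:14,r1:-2,r2:16,r3:6,r4:-8,r5:Mul2
  c13: CDB Mul2=64  regs: r0:14,r1:-2,r2:16,r3:6,r4:-8,r5:64

STATUS = VALUE -2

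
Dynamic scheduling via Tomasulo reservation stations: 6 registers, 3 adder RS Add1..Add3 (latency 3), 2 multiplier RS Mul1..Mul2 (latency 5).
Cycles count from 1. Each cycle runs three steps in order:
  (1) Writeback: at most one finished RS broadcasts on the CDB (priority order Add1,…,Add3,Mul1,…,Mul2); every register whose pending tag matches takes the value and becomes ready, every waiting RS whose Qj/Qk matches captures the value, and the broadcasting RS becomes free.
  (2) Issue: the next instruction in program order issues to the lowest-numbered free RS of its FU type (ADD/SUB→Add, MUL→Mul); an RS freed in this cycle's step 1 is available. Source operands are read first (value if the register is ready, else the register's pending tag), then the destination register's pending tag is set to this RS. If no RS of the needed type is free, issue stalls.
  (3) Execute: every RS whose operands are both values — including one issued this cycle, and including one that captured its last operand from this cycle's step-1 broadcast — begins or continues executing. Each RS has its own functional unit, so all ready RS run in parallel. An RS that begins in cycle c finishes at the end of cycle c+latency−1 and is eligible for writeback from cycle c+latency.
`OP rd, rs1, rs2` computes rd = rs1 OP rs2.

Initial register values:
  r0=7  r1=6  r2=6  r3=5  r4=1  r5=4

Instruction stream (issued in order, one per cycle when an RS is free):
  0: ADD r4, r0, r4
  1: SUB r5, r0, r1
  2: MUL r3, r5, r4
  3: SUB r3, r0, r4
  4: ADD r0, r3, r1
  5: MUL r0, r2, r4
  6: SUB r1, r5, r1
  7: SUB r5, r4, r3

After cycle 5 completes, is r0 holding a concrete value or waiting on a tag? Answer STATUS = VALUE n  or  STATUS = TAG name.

STATUS = TAG Add2

cycle 1: issue ADD r4<-Add1 // r0:7,r1:6,r2:6,r3:5,r4:Add1,r5:4
cycle 2: issue SUB r5<-Add2 // r0:7,r1:6,r2:6,r3:5,r4:Add1,r5:Add2
cycle 3: issue MUL r3<-Mul1 // r0:7,r1:6,r2:6,r3:Mul1,r4:Add1,r5:Add2
cycle 4: CDB Add1=8; issue SUB r3<-Add1 // r0:7,r1:6,r2:6,r3:Add1,r4:8,r5:Add2
cycle 5: CDB Add2=1; issue ADD r0<-Add2 // r0:Add2,r1:6,r2:6,r3:Add1,r4:8,r5:1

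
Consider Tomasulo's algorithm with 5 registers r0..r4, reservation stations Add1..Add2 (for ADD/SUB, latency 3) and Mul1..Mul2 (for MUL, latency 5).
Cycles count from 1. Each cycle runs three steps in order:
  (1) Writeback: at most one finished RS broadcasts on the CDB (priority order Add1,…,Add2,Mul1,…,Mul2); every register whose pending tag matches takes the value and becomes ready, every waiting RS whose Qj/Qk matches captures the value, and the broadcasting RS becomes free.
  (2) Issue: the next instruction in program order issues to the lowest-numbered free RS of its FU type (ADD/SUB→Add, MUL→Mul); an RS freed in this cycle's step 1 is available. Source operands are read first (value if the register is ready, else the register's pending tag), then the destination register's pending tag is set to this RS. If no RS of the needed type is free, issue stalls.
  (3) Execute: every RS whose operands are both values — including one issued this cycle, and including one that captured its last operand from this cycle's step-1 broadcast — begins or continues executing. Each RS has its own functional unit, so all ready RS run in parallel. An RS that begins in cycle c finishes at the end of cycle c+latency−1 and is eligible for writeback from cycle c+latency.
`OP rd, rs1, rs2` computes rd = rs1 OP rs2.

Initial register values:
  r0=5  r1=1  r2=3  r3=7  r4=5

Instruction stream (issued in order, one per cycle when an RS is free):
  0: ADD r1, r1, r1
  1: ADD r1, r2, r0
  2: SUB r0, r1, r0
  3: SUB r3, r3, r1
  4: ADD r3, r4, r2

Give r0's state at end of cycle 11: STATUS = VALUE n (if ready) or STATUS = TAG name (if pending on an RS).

STATUS = VALUE 3

c1: issue ADD r1<-Add1 | r0:5,r1:Add1,r2:3,r3:7,r4:5
c2: issue ADD r1<-Add2 | r0:5,r1:Add2,r2:3,r3:7,r4:5
c3: stall | r0:5,r1:Add2,r2:3,r3:7,r4:5
c4: CDB Add1=2; issue SUB r0<-Add1 | r0:Add1,r1:Add2,r2:3,r3:7,r4:5
c5: CDB Add2=8; issue SUB r3<-Add2 | r0:Add1,r1:8,r2:3,r3:Add2,r4:5
c6: stall | r0:Add1,r1:8,r2:3,r3:Add2,r4:5
c7: stall | r0:Add1,r1:8,r2:3,r3:Add2,r4:5
c8: CDB Add1=3; issue ADD r3<-Add1 | r0:3,r1:8,r2:3,r3:Add1,r4:5
c9: CDB Add2=-1 | r0:3,r1:8,r2:3,r3:Add1,r4:5
c10: - | r0:3,r1:8,r2:3,r3:Add1,r4:5
c11: CDB Add1=8 | r0:3,r1:8,r2:3,r3:8,r4:5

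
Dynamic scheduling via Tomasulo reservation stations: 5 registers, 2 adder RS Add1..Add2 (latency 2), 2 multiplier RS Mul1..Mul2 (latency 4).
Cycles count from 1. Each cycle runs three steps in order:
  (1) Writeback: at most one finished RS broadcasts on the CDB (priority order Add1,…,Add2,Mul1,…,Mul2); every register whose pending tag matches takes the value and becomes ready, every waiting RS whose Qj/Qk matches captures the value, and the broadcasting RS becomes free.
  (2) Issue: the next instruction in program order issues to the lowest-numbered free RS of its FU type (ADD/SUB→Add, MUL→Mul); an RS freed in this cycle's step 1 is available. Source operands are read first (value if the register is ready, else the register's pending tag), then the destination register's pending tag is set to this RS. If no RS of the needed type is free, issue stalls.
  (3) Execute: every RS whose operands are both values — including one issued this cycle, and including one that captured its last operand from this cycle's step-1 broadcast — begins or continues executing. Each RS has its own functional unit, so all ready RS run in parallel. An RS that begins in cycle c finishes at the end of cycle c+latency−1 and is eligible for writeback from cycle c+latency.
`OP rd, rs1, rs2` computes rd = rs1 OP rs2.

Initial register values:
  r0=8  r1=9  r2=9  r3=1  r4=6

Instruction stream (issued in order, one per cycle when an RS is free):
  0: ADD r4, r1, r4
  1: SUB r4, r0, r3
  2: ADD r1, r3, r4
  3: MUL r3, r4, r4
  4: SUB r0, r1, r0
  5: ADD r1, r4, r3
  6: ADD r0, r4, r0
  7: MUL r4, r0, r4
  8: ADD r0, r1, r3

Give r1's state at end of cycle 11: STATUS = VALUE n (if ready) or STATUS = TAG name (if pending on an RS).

STATUS = VALUE 56

c1: issue ADD r4<-Add1 | r0:8,r1:9,r2:9,r3:1,r4:Add1
c2: issue SUB r4<-Add2 | r0:8,r1:9,r2:9,r3:1,r4:Add2
c3: CDB Add1=15; issue ADD r1<-Add1 | r0:8,r1:Add1,r2:9,r3:1,r4:Add2
c4: CDB Add2=7; issue MUL r3<-Mul1 | r0:8,r1:Add1,r2:9,r3:Mul1,r4:7
c5: issue SUB r0<-Add2 | r0:Add2,r1:Add1,r2:9,r3:Mul1,r4:7
c6: CDB Add1=8; issue ADD r1<-Add1 | r0:Add2,r1:Add1,r2:9,r3:Mul1,r4:7
c7: stall | r0:Add2,r1:Add1,r2:9,r3:Mul1,r4:7
c8: CDB Add2=0; issue ADD r0<-Add2 | r0:Add2,r1:Add1,r2:9,r3:Mul1,r4:7
c9: CDB Mul1=49; issue MUL r4<-Mul1 | r0:Add2,r1:Add1,r2:9,r3:49,r4:Mul1
c10: CDB Add2=7; issue ADD r0<-Add2 | r0:Add2,r1:Add1,r2:9,r3:49,r4:Mul1
c11: CDB Add1=56 | r0:Add2,r1:56,r2:9,r3:49,r4:Mul1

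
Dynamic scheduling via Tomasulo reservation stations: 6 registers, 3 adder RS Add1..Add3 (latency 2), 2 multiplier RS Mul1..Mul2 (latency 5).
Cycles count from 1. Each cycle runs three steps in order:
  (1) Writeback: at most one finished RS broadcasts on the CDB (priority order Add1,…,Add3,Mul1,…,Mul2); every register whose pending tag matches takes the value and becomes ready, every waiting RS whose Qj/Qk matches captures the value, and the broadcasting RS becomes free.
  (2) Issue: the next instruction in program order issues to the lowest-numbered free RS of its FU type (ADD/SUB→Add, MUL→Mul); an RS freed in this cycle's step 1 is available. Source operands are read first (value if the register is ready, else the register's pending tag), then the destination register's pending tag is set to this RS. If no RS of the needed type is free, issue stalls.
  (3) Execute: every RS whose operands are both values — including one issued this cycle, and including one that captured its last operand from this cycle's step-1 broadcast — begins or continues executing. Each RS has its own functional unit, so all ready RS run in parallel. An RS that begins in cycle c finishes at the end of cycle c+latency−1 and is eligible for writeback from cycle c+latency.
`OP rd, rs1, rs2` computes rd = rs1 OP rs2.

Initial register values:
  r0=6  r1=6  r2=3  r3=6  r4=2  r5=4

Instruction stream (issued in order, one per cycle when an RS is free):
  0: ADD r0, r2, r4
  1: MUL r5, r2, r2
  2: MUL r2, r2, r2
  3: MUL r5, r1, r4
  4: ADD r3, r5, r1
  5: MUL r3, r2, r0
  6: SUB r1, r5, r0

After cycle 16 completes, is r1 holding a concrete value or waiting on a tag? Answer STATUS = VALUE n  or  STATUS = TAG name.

STATUS = VALUE 7

cycle 1: issue ADD r0<-Add1 // r0:Add1,r1:6,r2:3,r3:6,r4:2,r5:4
cycle 2: issue MUL r5<-Mul1 // r0:Add1,r1:6,r2:3,r3:6,r4:2,r5:Mul1
cycle 3: CDB Add1=5; issue MUL r2<-Mul2 // r0:5,r1:6,r2:Mul2,r3:6,r4:2,r5:Mul1
cycle 4: stall // r0:5,r1:6,r2:Mul2,r3:6,r4:2,r5:Mul1
cycle 5: stall // r0:5,r1:6,r2:Mul2,r3:6,r4:2,r5:Mul1
cycle 6: stall // r0:5,r1:6,r2:Mul2,r3:6,r4:2,r5:Mul1
cycle 7: CDB Mul1=9; issue MUL r5<-Mul1 // r0:5,r1:6,r2:Mul2,r3:6,r4:2,r5:Mul1
cycle 8: CDB Mul2=9; issue ADD r3<-Add1 // r0:5,r1:6,r2:9,r3:Add1,r4:2,r5:Mul1
cycle 9: issue MUL r3<-Mul2 // r0:5,r1:6,r2:9,r3:Mul2,r4:2,r5:Mul1
cycle 10: issue SUB r1<-Add2 // r0:5,r1:Add2,r2:9,r3:Mul2,r4:2,r5:Mul1
cycle 11: - // r0:5,r1:Add2,r2:9,r3:Mul2,r4:2,r5:Mul1
cycle 12: CDB Mul1=12 // r0:5,r1:Add2,r2:9,r3:Mul2,r4:2,r5:12
cycle 13: - // r0:5,r1:Add2,r2:9,r3:Mul2,r4:2,r5:12
cycle 14: CDB Add1=18 // r0:5,r1:Add2,r2:9,r3:Mul2,r4:2,r5:12
cycle 15: CDB Add2=7 // r0:5,r1:7,r2:9,r3:Mul2,r4:2,r5:12
cycle 16: CDB Mul2=45 // r0:5,r1:7,r2:9,r3:45,r4:2,r5:12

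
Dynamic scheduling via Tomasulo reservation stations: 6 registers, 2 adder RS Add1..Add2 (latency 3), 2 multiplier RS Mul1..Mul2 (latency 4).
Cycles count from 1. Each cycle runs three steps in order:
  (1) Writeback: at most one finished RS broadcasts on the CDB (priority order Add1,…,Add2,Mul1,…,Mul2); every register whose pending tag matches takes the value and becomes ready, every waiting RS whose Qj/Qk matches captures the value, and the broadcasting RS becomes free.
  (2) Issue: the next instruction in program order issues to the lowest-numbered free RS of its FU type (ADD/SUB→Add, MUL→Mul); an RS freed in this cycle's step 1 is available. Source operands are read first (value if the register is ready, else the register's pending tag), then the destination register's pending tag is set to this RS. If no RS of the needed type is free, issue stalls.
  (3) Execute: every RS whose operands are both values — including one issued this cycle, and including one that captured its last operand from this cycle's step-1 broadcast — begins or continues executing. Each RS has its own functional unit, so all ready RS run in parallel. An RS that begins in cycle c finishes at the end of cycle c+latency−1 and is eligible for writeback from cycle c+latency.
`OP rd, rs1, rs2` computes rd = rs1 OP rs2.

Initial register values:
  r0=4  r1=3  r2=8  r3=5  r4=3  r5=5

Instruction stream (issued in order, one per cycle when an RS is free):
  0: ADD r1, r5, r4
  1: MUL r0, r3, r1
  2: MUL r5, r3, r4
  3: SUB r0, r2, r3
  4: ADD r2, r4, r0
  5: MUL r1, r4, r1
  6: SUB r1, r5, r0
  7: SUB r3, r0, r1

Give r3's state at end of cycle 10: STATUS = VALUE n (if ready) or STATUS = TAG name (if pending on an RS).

c1: issue ADD r1<-Add1 | r0:4,r1:Add1,r2:8,r3:5,r4:3,r5:5
c2: issue MUL r0<-Mul1 | r0:Mul1,r1:Add1,r2:8,r3:5,r4:3,r5:5
c3: issue MUL r5<-Mul2 | r0:Mul1,r1:Add1,r2:8,r3:5,r4:3,r5:Mul2
c4: CDB Add1=8; issue SUB r0<-Add1 | r0:Add1,r1:8,r2:8,r3:5,r4:3,r5:Mul2
c5: issue ADD r2<-Add2 | r0:Add1,r1:8,r2:Add2,r3:5,r4:3,r5:Mul2
c6: stall | r0:Add1,r1:8,r2:Add2,r3:5,r4:3,r5:Mul2
c7: CDB Add1=3; stall | r0:3,r1:8,r2:Add2,r3:5,r4:3,r5:Mul2
c8: CDB Mul1=40; issue MUL r1<-Mul1 | r0:3,r1:Mul1,r2:Add2,r3:5,r4:3,r5:Mul2
c9: CDB Mul2=15; issue SUB r1<-Add1 | r0:3,r1:Add1,r2:Add2,r3:5,r4:3,r5:15
c10: CDB Add2=6; issue SUB r3<-Add2 | r0:3,r1:Add1,r2:6,r3:Add2,r4:3,r5:15

STATUS = TAG Add2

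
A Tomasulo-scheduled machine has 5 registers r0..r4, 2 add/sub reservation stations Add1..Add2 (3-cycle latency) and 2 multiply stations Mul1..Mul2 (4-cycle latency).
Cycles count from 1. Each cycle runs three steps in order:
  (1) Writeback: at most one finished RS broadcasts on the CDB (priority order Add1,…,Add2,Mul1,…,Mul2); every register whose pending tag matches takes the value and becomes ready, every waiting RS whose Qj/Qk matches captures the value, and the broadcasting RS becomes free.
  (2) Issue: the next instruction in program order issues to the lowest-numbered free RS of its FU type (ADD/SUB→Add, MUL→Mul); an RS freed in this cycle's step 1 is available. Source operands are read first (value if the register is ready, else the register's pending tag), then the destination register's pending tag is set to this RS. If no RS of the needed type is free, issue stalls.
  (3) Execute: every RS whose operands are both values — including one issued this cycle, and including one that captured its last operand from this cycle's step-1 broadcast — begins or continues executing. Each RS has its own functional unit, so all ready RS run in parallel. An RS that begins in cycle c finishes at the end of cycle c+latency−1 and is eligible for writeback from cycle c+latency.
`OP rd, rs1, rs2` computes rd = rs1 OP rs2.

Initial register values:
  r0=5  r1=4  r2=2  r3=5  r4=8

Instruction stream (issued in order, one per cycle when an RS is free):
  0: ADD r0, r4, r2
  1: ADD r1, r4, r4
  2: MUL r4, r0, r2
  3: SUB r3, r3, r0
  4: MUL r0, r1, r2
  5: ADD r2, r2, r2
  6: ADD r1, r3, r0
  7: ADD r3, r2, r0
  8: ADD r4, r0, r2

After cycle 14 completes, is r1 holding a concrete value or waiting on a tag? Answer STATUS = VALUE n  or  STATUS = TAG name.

STATUS = VALUE 27

c1: issue ADD r0<-Add1 | r0:Add1,r1:4,r2:2,r3:5,r4:8
c2: issue ADD r1<-Add2 | r0:Add1,r1:Add2,r2:2,r3:5,r4:8
c3: issue MUL r4<-Mul1 | r0:Add1,r1:Add2,r2:2,r3:5,r4:Mul1
c4: CDB Add1=10; issue SUB r3<-Add1 | r0:10,r1:Add2,r2:2,r3:Add1,r4:Mul1
c5: CDB Add2=16; issue MUL r0<-Mul2 | r0:Mul2,r1:16,r2:2,r3:Add1,r4:Mul1
c6: issue ADD r2<-Add2 | r0:Mul2,r1:16,r2:Add2,r3:Add1,r4:Mul1
c7: CDB Add1=-5; issue ADD r1<-Add1 | r0:Mul2,r1:Add1,r2:Add2,r3:-5,r4:Mul1
c8: CDB Mul1=20; stall | r0:Mul2,r1:Add1,r2:Add2,r3:-5,r4:20
c9: CDB Add2=4; issue ADD r3<-Add2 | r0:Mul2,r1:Add1,r2:4,r3:Add2,r4:20
c10: CDB Mul2=32; stall | r0:32,r1:Add1,r2:4,r3:Add2,r4:20
c11: stall | r0:32,r1:Add1,r2:4,r3:Add2,r4:20
c12: stall | r0:32,r1:Add1,r2:4,r3:Add2,r4:20
c13: CDB Add1=27; issue ADD r4<-Add1 | r0:32,r1:27,r2:4,r3:Add2,r4:Add1
c14: CDB Add2=36 | r0:32,r1:27,r2:4,r3:36,r4:Add1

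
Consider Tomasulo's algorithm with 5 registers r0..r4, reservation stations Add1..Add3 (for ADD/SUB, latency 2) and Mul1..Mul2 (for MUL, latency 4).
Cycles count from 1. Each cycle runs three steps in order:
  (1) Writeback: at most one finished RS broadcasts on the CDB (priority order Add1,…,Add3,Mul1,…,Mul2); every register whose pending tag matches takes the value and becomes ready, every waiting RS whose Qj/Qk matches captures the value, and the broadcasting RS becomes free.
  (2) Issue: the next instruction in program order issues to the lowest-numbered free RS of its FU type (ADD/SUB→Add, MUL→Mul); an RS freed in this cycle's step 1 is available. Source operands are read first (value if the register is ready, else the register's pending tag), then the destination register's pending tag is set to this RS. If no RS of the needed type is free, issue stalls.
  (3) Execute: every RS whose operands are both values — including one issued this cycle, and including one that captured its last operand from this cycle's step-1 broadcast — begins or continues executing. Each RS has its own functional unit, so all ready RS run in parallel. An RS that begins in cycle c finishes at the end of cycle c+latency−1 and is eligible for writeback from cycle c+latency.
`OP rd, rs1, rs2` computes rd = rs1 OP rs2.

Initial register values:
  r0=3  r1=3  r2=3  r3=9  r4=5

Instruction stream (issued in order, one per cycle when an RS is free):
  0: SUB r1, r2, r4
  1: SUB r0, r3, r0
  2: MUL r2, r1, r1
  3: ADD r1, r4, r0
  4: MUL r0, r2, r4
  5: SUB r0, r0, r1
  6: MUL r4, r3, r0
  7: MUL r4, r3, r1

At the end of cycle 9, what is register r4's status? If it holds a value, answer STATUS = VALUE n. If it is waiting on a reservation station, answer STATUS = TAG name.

STATUS = TAG Mul1

cycle 1: issue SUB r1<-Add1 // r0:3,r1:Add1,r2:3,r3:9,r4:5
cycle 2: issue SUB r0<-Add2 // r0:Add2,r1:Add1,r2:3,r3:9,r4:5
cycle 3: CDB Add1=-2; issue MUL r2<-Mul1 // r0:Add2,r1:-2,r2:Mul1,r3:9,r4:5
cycle 4: CDB Add2=6; issue ADD r1<-Add1 // r0:6,r1:Add1,r2:Mul1,r3:9,r4:5
cycle 5: issue MUL r0<-Mul2 // r0:Mul2,r1:Add1,r2:Mul1,r3:9,r4:5
cycle 6: CDB Add1=11; issue SUB r0<-Add1 // r0:Add1,r1:11,r2:Mul1,r3:9,r4:5
cycle 7: CDB Mul1=4; issue MUL r4<-Mul1 // r0:Add1,r1:11,r2:4,r3:9,r4:Mul1
cycle 8: stall // r0:Add1,r1:11,r2:4,r3:9,r4:Mul1
cycle 9: stall // r0:Add1,r1:11,r2:4,r3:9,r4:Mul1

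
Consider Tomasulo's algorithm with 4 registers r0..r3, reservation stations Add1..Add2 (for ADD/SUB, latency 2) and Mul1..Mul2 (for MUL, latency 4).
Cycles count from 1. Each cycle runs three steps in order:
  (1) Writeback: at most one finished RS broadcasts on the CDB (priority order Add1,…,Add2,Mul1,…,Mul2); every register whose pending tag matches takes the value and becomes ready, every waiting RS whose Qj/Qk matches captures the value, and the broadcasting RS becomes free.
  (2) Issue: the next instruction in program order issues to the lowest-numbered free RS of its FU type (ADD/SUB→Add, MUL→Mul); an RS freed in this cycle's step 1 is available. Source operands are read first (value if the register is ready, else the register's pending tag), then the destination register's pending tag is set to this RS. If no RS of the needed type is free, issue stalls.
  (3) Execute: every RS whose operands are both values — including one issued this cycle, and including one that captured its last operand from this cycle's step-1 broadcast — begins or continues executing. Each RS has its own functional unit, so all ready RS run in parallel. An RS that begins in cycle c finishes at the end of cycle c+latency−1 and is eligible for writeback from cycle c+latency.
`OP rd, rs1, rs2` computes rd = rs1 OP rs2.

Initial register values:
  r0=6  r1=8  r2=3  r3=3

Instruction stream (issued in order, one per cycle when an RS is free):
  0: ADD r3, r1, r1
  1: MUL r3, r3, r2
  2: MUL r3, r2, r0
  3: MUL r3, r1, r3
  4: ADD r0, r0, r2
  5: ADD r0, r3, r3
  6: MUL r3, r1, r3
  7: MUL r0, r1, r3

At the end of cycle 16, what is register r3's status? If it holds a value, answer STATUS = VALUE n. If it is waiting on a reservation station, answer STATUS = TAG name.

  c1: issue ADD r3<-Add1  regs: r0:6,r1:8,r2:3,r3:Add1
  c2: issue MUL r3<-Mul1  regs: r0:6,r1:8,r2:3,r3:Mul1
  c3: CDB Add1=16; issue MUL r3<-Mul2  regs: r0:6,r1:8,r2:3,r3:Mul2
  c4: stall  regs: r0:6,r1:8,r2:3,r3:Mul2
  c5: stall  regs: r0:6,r1:8,r2:3,r3:Mul2
  c6: stall  regs: r0:6,r1:8,r2:3,r3:Mul2
  c7: CDB Mul1=48; issue MUL r3<-Mul1  regs: r0:6,r1:8,r2:3,r3:Mul1
  c8: CDB Mul2=18; issue ADD r0<-Add1  regs: r0:Add1,r1:8,r2:3,r3:Mul1
  c9: issue ADD r0<-Add2  regs: r0:Add2,r1:8,r2:3,r3:Mul1
  c10: CDB Add1=9; issue MUL r3<-Mul2  regs: r0:Add2,r1:8,r2:3,r3:Mul2
  c11: stall  regs: r0:Add2,r1:8,r2:3,r3:Mul2
  c12: CDB Mul1=144; issue MUL r0<-Mul1  regs: r0:Mul1,r1:8,r2:3,r3:Mul2
  c13: -  regs: r0:Mul1,r1:8,r2:3,r3:Mul2
  c14: CDB Add2=288  regs: r0:Mul1,r1:8,r2:3,r3:Mul2
  c15: -  regs: r0:Mul1,r1:8,r2:3,r3:Mul2
  c16: CDB Mul2=1152  regs: r0:Mul1,r1:8,r2:3,r3:1152

STATUS = VALUE 1152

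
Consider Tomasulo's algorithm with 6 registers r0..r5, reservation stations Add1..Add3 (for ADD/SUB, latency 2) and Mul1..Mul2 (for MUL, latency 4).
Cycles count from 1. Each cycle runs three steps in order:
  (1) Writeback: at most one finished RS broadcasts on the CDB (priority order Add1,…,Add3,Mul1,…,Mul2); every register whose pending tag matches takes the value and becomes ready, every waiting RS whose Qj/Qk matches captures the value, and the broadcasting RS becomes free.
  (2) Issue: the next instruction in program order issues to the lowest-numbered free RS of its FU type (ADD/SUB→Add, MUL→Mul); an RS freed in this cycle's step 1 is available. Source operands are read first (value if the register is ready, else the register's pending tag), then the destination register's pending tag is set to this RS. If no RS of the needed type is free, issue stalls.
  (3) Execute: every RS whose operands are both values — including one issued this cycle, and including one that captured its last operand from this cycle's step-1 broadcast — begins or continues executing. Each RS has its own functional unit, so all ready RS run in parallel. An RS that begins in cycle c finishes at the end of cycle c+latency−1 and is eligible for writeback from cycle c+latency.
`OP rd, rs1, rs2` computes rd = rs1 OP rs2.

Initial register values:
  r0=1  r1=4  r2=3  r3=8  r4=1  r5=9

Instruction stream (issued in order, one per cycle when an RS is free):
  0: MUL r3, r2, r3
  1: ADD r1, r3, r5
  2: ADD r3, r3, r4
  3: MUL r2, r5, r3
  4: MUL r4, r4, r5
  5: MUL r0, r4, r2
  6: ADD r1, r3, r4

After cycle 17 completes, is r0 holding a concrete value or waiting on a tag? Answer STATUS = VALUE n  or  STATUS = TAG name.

STATUS = VALUE 2025

c1: issue MUL r3<-Mul1 | r0:1,r1:4,r2:3,r3:Mul1,r4:1,r5:9
c2: issue ADD r1<-Add1 | r0:1,r1:Add1,r2:3,r3:Mul1,r4:1,r5:9
c3: issue ADD r3<-Add2 | r0:1,r1:Add1,r2:3,r3:Add2,r4:1,r5:9
c4: issue MUL r2<-Mul2 | r0:1,r1:Add1,r2:Mul2,r3:Add2,r4:1,r5:9
c5: CDB Mul1=24; issue MUL r4<-Mul1 | r0:1,r1:Add1,r2:Mul2,r3:Add2,r4:Mul1,r5:9
c6: stall | r0:1,r1:Add1,r2:Mul2,r3:Add2,r4:Mul1,r5:9
c7: CDB Add1=33; stall | r0:1,r1:33,r2:Mul2,r3:Add2,r4:Mul1,r5:9
c8: CDB Add2=25; stall | r0:1,r1:33,r2:Mul2,r3:25,r4:Mul1,r5:9
c9: CDB Mul1=9; issue MUL r0<-Mul1 | r0:Mul1,r1:33,r2:Mul2,r3:25,r4:9,r5:9
c10: issue ADD r1<-Add1 | r0:Mul1,r1:Add1,r2:Mul2,r3:25,r4:9,r5:9
c11: - | r0:Mul1,r1:Add1,r2:Mul2,r3:25,r4:9,r5:9
c12: CDB Add1=34 | r0:Mul1,r1:34,r2:Mul2,r3:25,r4:9,r5:9
c13: CDB Mul2=225 | r0:Mul1,r1:34,r2:225,r3:25,r4:9,r5:9
c14: - | r0:Mul1,r1:34,r2:225,r3:25,r4:9,r5:9
c15: - | r0:Mul1,r1:34,r2:225,r3:25,r4:9,r5:9
c16: - | r0:Mul1,r1:34,r2:225,r3:25,r4:9,r5:9
c17: CDB Mul1=2025 | r0:2025,r1:34,r2:225,r3:25,r4:9,r5:9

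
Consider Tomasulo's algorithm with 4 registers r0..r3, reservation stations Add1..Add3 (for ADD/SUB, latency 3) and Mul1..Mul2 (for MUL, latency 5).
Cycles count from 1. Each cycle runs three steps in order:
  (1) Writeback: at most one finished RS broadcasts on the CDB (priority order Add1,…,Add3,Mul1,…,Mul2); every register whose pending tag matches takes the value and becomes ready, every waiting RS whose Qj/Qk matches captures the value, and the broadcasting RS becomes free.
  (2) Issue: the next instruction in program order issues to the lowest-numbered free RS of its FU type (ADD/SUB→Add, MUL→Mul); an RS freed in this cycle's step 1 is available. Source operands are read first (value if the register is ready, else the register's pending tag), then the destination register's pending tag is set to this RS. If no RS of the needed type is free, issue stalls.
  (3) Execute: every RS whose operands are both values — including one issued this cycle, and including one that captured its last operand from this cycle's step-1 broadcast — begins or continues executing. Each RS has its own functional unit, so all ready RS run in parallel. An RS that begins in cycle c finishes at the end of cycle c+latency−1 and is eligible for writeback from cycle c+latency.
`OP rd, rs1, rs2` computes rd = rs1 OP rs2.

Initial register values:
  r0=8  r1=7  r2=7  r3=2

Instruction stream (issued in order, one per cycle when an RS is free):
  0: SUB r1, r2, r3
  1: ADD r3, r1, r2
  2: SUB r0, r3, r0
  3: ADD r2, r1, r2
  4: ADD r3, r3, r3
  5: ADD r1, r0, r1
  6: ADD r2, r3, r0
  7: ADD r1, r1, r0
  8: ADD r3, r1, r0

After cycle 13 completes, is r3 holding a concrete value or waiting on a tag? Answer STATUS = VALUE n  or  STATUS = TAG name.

STATUS = VALUE 24

c1: issue SUB r1<-Add1 | r0:8,r1:Add1,r2:7,r3:2
c2: issue ADD r3<-Add2 | r0:8,r1:Add1,r2:7,r3:Add2
c3: issue SUB r0<-Add3 | r0:Add3,r1:Add1,r2:7,r3:Add2
c4: CDB Add1=5; issue ADD r2<-Add1 | r0:Add3,r1:5,r2:Add1,r3:Add2
c5: stall | r0:Add3,r1:5,r2:Add1,r3:Add2
c6: stall | r0:Add3,r1:5,r2:Add1,r3:Add2
c7: CDB Add1=12; issue ADD r3<-Add1 | r0:Add3,r1:5,r2:12,r3:Add1
c8: CDB Add2=12; issue ADD r1<-Add2 | r0:Add3,r1:Add2,r2:12,r3:Add1
c9: stall | r0:Add3,r1:Add2,r2:12,r3:Add1
c10: stall | r0:Add3,r1:Add2,r2:12,r3:Add1
c11: CDB Add1=24; issue ADD r2<-Add1 | r0:Add3,r1:Add2,r2:Add1,r3:24
c12: CDB Add3=4; issue ADD r1<-Add3 | r0:4,r1:Add3,r2:Add1,r3:24
c13: stall | r0:4,r1:Add3,r2:Add1,r3:24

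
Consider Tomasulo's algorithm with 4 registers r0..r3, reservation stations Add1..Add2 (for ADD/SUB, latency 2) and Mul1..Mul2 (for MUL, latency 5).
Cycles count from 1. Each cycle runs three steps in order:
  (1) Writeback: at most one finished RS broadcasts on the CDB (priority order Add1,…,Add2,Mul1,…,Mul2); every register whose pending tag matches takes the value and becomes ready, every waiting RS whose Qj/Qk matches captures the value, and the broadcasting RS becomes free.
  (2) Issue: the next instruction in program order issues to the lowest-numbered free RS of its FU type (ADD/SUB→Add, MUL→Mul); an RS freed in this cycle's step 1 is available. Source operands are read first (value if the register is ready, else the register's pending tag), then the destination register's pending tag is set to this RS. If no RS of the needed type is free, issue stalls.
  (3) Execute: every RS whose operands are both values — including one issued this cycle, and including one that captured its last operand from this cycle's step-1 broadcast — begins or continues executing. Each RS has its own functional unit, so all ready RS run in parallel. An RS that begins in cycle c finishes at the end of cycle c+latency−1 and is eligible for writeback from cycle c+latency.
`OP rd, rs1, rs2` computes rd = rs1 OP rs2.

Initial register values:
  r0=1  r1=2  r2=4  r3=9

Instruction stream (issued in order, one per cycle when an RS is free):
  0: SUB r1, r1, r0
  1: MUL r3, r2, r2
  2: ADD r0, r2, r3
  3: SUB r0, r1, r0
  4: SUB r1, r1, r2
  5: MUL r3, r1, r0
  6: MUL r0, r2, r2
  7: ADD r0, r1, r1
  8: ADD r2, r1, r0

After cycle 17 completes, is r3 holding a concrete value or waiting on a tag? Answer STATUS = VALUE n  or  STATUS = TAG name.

cycle 1: issue SUB r1<-Add1 // r0:1,r1:Add1,r2:4,r3:9
cycle 2: issue MUL r3<-Mul1 // r0:1,r1:Add1,r2:4,r3:Mul1
cycle 3: CDB Add1=1; issue ADD r0<-Add1 // r0:Add1,r1:1,r2:4,r3:Mul1
cycle 4: issue SUB r0<-Add2 // r0:Add2,r1:1,r2:4,r3:Mul1
cycle 5: stall // r0:Add2,r1:1,r2:4,r3:Mul1
cycle 6: stall // r0:Add2,r1:1,r2:4,r3:Mul1
cycle 7: CDB Mul1=16; stall // r0:Add2,r1:1,r2:4,r3:16
cycle 8: stall // r0:Add2,r1:1,r2:4,r3:16
cycle 9: CDB Add1=20; issue SUB r1<-Add1 // r0:Add2,r1:Add1,r2:4,r3:16
cycle 10: issue MUL r3<-Mul1 // r0:Add2,r1:Add1,r2:4,r3:Mul1
cycle 11: CDB Add1=-3; issue MUL r0<-Mul2 // r0:Mul2,r1:-3,r2:4,r3:Mul1
cycle 12: CDB Add2=-19; issue ADD r0<-Add1 // r0:Add1,r1:-3,r2:4,r3:Mul1
cycle 13: issue ADD r2<-Add2 // r0:Add1,r1:-3,r2:Add2,r3:Mul1
cycle 14: CDB Add1=-6 // r0:-6,r1:-3,r2:Add2,r3:Mul1
cycle 15: - // r0:-6,r1:-3,r2:Add2,r3:Mul1
cycle 16: CDB Add2=-9 // r0:-6,r1:-3,r2:-9,r3:Mul1
cycle 17: CDB Mul1=57 // r0:-6,r1:-3,r2:-9,r3:57

STATUS = VALUE 57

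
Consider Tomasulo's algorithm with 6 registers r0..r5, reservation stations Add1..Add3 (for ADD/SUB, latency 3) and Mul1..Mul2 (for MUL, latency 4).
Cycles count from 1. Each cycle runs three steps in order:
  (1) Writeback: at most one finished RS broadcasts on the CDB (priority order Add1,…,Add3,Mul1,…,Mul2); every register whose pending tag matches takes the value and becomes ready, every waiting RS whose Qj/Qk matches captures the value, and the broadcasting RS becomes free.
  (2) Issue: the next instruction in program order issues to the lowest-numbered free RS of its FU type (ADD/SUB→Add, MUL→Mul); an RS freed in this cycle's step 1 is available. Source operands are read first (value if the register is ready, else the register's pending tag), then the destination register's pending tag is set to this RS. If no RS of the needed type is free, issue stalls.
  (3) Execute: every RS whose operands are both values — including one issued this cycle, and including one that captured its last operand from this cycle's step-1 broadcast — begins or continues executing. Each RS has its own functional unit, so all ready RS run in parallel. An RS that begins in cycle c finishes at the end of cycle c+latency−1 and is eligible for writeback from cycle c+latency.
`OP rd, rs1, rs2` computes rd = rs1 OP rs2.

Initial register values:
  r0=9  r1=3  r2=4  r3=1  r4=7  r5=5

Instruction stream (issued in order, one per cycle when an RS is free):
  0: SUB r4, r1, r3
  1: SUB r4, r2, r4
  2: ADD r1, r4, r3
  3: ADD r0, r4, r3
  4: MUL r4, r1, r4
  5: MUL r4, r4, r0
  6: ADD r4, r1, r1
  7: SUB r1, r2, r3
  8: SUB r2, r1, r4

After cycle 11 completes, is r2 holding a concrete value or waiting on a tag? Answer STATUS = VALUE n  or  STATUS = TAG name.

  c1: issue SUB r4<-Add1  regs: r0:9,r1:3,r2:4,r3:1,r4:Add1,r5:5
  c2: issue SUB r4<-Add2  regs: r0:9,r1:3,r2:4,r3:1,r4:Add2,r5:5
  c3: issue ADD r1<-Add3  regs: r0:9,r1:Add3,r2:4,r3:1,r4:Add2,r5:5
  c4: CDB Add1=2; issue ADD r0<-Add1  regs: r0:Add1,r1:Add3,r2:4,r3:1,r4:Add2,r5:5
  c5: issue MUL r4<-Mul1  regs: r0:Add1,r1:Add3,r2:4,r3:1,r4:Mul1,r5:5
  c6: issue MUL r4<-Mul2  regs: r0:Add1,r1:Add3,r2:4,r3:1,r4:Mul2,r5:5
  c7: CDB Add2=2; issue ADD r4<-Add2  regs: r0:Add1,r1:Add3,r2:4,r3:1,r4:Add2,r5:5
  c8: stall  regs: r0:Add1,r1:Add3,r2:4,r3:1,r4:Add2,r5:5
  c9: stall  regs: r0:Add1,r1:Add3,r2:4,r3:1,r4:Add2,r5:5
  c10: CDB Add1=3; issue SUB r1<-Add1  regs: r0:3,r1:Add1,r2:4,r3:1,r4:Add2,r5:5
  c11: CDB Add3=3; issue SUB r2<-Add3  regs: r0:3,r1:Add1,r2:Add3,r3:1,r4:Add2,r5:5

STATUS = TAG Add3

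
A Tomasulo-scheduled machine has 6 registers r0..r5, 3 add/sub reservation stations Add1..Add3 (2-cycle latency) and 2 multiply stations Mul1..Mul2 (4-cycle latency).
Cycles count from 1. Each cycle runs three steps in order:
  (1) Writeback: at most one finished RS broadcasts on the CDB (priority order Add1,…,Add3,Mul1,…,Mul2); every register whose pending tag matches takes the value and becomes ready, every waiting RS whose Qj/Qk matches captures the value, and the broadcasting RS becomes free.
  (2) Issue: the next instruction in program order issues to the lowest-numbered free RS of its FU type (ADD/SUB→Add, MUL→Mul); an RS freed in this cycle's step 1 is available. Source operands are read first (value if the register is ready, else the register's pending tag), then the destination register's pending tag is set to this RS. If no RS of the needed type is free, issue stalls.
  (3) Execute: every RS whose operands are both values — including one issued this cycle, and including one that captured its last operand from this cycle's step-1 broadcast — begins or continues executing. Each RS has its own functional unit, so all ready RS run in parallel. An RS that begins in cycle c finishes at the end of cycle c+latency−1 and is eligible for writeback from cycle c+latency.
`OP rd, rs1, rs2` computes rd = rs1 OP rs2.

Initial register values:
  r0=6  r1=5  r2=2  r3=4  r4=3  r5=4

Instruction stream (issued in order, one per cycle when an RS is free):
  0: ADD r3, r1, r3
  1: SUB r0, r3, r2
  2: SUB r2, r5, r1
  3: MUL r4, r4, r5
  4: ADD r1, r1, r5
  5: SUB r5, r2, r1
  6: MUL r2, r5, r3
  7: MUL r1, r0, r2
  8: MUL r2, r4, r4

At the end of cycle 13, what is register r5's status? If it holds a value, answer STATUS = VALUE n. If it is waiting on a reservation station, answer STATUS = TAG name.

STATUS = VALUE -10

c1: issue ADD r3<-Add1 | r0:6,r1:5,r2:2,r3:Add1,r4:3,r5:4
c2: issue SUB r0<-Add2 | r0:Add2,r1:5,r2:2,r3:Add1,r4:3,r5:4
c3: CDB Add1=9; issue SUB r2<-Add1 | r0:Add2,r1:5,r2:Add1,r3:9,r4:3,r5:4
c4: issue MUL r4<-Mul1 | r0:Add2,r1:5,r2:Add1,r3:9,r4:Mul1,r5:4
c5: CDB Add1=-1; issue ADD r1<-Add1 | r0:Add2,r1:Add1,r2:-1,r3:9,r4:Mul1,r5:4
c6: CDB Add2=7; issue SUB r5<-Add2 | r0:7,r1:Add1,r2:-1,r3:9,r4:Mul1,r5:Add2
c7: CDB Add1=9; issue MUL r2<-Mul2 | r0:7,r1:9,r2:Mul2,r3:9,r4:Mul1,r5:Add2
c8: CDB Mul1=12; issue MUL r1<-Mul1 | r0:7,r1:Mul1,r2:Mul2,r3:9,r4:12,r5:Add2
c9: CDB Add2=-10; stall | r0:7,r1:Mul1,r2:Mul2,r3:9,r4:12,r5:-10
c10: stall | r0:7,r1:Mul1,r2:Mul2,r3:9,r4:12,r5:-10
c11: stall | r0:7,r1:Mul1,r2:Mul2,r3:9,r4:12,r5:-10
c12: stall | r0:7,r1:Mul1,r2:Mul2,r3:9,r4:12,r5:-10
c13: CDB Mul2=-90; issue MUL r2<-Mul2 | r0:7,r1:Mul1,r2:Mul2,r3:9,r4:12,r5:-10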